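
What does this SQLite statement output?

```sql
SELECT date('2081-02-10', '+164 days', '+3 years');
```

Applying '+164 days' to 2081-02-10: counting 164 days forward gives 2081-07-24.
Adding +3 years to 2081-07-24 gives 2084-07-24.

2084-07-24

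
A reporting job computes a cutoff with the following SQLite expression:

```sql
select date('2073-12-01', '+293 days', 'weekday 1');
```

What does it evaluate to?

Applying '+293 days' to 2073-12-01: counting 293 days forward gives 2074-09-20.
`weekday 1` advances to the next Monday; 2074-09-20 is a Thursday, so it moves forward to 2074-09-24.

2074-09-24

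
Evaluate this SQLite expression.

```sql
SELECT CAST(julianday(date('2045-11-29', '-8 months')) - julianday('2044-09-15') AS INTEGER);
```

195

Adding -8 months to 2045-11-29 gives 2045-03-29.
15 days remain in September 2044 after the 15th (30 − 15).
October 2044: 31 days.
November 2044: 30 days.
December 2044: 31 days.
January 2045: 31 days.
February 2045: 28 days.
Then 29 days into March 2045.
Total: 15 + 31 + 30 + 31 + 31 + 28 + 29 = 195.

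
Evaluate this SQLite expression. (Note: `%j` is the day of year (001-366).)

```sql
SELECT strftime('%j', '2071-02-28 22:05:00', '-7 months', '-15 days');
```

First apply '-7 months', '-15 days': 2071-02-28 22:05:00 → 2070-07-13 22:05:00.
Day-of-year for 2070-07-13: days since 2070-01-01 inclusive = 194, zero-padded to 194.

194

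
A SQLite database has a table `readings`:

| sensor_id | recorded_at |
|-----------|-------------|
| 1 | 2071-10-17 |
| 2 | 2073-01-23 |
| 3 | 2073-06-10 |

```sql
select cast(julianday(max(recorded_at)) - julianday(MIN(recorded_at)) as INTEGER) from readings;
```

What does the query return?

MIN = 2071-10-17, MAX = 2073-06-10.
14 days remain in October 2071 after the 17th (31 − 17).
Full months from November 2071 through May 2073 contribute their day counts.
Then 10 days into June 2073.
Total: 14 + 30 + 31 + 31 + 29 + 31 + 30 + 31 + 30 + 31 + 31 + 30 + 31 + 30 + 31 + 31 + 28 + 31 + 30 + 31 + 10 = 602.

602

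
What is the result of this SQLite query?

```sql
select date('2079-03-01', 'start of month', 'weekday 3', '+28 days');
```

2079-03-29

`start of month` rewinds 2079-03-01 to 2079-03-01.
`weekday 3` advances to the next Wednesday; 2079-03-01 is already a Wednesday, so it stays at 2079-03-01.
Advancing 28 more days within March lands on 2079-03-29.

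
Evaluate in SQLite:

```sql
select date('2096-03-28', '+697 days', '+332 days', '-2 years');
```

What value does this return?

2097-01-21

Applying '+697 days' to 2096-03-28: counting 697 days forward gives 2098-02-23.
Applying '+332 days' to 2098-02-23: counting 332 days forward gives 2099-01-21.
Adding -2 years to 2099-01-21 gives 2097-01-21.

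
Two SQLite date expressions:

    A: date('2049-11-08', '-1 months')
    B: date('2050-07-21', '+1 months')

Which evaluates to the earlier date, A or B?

A = 2049-10-08.
B = 2050-08-21.
A is earlier.

A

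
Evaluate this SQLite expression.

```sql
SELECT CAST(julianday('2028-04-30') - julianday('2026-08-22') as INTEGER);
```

617

9 days remain in August 2026 after the 22nd (31 − 22).
Full months from September 2026 through March 2028 contribute their day counts.
Then 30 days into April 2028.
Total: 9 + 30 + 31 + 30 + 31 + 31 + 28 + 31 + 30 + 31 + 30 + 31 + 31 + 30 + 31 + 30 + 31 + 31 + 29 + 31 + 30 = 617.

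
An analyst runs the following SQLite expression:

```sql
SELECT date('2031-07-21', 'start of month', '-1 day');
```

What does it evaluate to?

2031-06-30

`start of month` rewinds 2031-07-21 to 2031-07-01.
Going back 1 day from 2031-07-01 reaches 2031-06-30 (last day of June, 30 days).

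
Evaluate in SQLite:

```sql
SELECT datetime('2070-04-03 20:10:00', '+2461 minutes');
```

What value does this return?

2461 minutes = 41h 1m; +2461 minutes from 2070-04-03 20:10:00 is 2070-04-05 13:11:00 (crosses midnight).

2070-04-05 13:11:00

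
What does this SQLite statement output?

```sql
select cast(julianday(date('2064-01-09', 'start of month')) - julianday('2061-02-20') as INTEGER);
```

`start of month` rewinds 2064-01-09 to 2064-01-01.
8 days remain in February 2061 after the 20th (28 − 20).
Full months from March 2061 through December 2063 contribute their day counts.
Then 1 day into January 2064.
Total: 8 + 31 + 30 + 31 + 30 + 31 + 31 + 30 + 31 + 30 + 31 + 31 + 28 + 31 + 30 + 31 + 30 + 31 + 31 + 30 + 31 + 30 + 31 + 31 + 28 + 31 + 30 + 31 + 30 + 31 + 31 + 30 + 31 + 30 + 31 + 1 = 1045.

1045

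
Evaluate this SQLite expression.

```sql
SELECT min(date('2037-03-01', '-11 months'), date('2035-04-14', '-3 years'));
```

2032-04-14

date('2037-03-01', '-11 months') → 2036-04-01.
date('2035-04-14', '-3 years') → 2032-04-14.
Earlier of the two is 2032-04-14.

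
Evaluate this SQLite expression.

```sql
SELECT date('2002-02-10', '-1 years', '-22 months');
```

1999-04-10

Adding -1 year to 2002-02-10 gives 2001-02-10.
Adding -22 months to 2001-02-10 gives 1999-04-10.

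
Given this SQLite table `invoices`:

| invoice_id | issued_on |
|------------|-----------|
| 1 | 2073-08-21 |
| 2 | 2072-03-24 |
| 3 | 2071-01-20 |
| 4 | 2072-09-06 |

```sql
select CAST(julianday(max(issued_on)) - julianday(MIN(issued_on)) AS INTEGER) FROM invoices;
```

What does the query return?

MIN = 2071-01-20, MAX = 2073-08-21.
11 days remain in January 2071 after the 20th (31 − 20).
Full months from February 2071 through July 2073 contribute their day counts.
Then 21 days into August 2073.
Total: 11 + 28 + 31 + 30 + 31 + 30 + 31 + 31 + 30 + 31 + 30 + 31 + 31 + 29 + 31 + 30 + 31 + 30 + 31 + 31 + 30 + 31 + 30 + 31 + 31 + 28 + 31 + 30 + 31 + 30 + 31 + 21 = 944.

944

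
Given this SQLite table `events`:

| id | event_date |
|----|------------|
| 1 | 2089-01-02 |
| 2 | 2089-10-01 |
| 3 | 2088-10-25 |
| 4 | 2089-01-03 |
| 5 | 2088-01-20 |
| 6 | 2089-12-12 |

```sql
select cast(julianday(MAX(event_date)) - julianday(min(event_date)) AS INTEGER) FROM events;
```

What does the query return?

692

MIN = 2088-01-20, MAX = 2089-12-12.
11 days remain in January 2088 after the 20th (31 − 20).
Full months from February 2088 through November 2089 contribute their day counts.
Then 12 days into December 2089.
Total: 11 + 29 + 31 + 30 + 31 + 30 + 31 + 31 + 30 + 31 + 30 + 31 + 31 + 28 + 31 + 30 + 31 + 30 + 31 + 31 + 30 + 31 + 30 + 12 = 692.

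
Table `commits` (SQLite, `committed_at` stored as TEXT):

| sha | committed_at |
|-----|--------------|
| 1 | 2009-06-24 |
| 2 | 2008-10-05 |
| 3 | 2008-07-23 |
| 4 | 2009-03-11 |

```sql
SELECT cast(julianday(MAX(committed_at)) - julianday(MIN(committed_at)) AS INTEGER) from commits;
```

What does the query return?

336

MIN = 2008-07-23, MAX = 2009-06-24.
8 days remain in July 2008 after the 23rd (31 − 23).
Full months from August 2008 through May 2009 contribute their day counts.
Then 24 days into June 2009.
Total: 8 + 31 + 30 + 31 + 30 + 31 + 31 + 28 + 31 + 30 + 31 + 24 = 336.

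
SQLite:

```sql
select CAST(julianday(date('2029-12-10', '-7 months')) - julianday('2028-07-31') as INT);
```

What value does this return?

283

Adding -7 months to 2029-12-10 gives 2029-05-10.
0 days remain in July 2028 after the 31st (31 − 31).
Full months from August 2028 through April 2029 contribute their day counts.
Then 10 days into May 2029.
Total: 0 + 31 + 30 + 31 + 30 + 31 + 31 + 28 + 31 + 30 + 10 = 283.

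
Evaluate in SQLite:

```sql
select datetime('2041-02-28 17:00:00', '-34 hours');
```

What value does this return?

2041-02-27 07:00:00

-34 hours from 2041-02-28 17:00:00 is 2041-02-27 07:00:00 (crosses midnight).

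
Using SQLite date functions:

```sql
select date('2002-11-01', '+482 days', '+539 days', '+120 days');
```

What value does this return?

Applying '+482 days' to 2002-11-01: counting 482 days forward gives 2004-02-26.
Applying '+539 days' to 2004-02-26: counting 539 days forward gives 2005-08-18.
Applying '+120 days' to 2005-08-18: counting 120 days forward gives 2005-12-16.

2005-12-16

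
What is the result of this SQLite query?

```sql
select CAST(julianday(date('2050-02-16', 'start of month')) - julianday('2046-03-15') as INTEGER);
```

1419

`start of month` rewinds 2050-02-16 to 2050-02-01.
16 days remain in March 2046 after the 15th (31 − 15).
Full months from April 2046 through January 2050 contribute their day counts.
Then 1 day into February 2050.
Total: 16 + 30 + 31 + 30 + 31 + 31 + 30 + 31 + 30 + 31 + 31 + 28 + 31 + 30 + 31 + 30 + 31 + 31 + 30 + 31 + 30 + 31 + 31 + 29 + 31 + 30 + 31 + 30 + 31 + 31 + 30 + 31 + 30 + 31 + 31 + 28 + 31 + 30 + 31 + 30 + 31 + 31 + 30 + 31 + 30 + 31 + 31 + 1 = 1419.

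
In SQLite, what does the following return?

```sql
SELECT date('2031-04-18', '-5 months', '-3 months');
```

2030-08-18

Adding -5 months to 2031-04-18 gives 2030-11-18.
Adding -3 months to 2030-11-18 gives 2030-08-18.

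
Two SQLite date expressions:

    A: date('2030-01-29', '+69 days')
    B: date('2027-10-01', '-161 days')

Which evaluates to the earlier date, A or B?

B

A = 2030-04-08.
B = 2027-04-23.
B is earlier.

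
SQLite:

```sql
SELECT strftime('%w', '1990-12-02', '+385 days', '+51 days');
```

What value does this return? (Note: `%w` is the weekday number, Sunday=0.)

2

First apply '+385 days', '+51 days': 1990-12-02 → 1992-02-11.
1992-02-11 is a Tuesday; with Sunday=0 that is 2.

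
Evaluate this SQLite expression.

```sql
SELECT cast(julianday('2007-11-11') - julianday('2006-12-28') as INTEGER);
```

318

3 days remain in December 2006 after the 28th (31 − 28).
Full months from January 2007 through October 2007 contribute their day counts.
Then 11 days into November 2007.
Total: 3 + 31 + 28 + 31 + 30 + 31 + 30 + 31 + 31 + 30 + 31 + 11 = 318.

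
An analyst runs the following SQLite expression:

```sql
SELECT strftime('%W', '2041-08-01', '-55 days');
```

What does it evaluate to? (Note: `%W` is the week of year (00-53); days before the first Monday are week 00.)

22

First apply '-55 days': 2041-08-01 → 2041-06-07.
2041-06-07 is a Friday. SQLite's %W counts Mondays since the year started; the result is 22.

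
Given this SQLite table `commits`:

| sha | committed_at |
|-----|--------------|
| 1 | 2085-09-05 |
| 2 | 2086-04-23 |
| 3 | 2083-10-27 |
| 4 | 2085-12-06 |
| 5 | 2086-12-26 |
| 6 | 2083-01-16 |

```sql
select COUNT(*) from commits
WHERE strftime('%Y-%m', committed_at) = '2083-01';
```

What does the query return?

Rows with year-month 2083-01: 2083-01-16 → 1.

1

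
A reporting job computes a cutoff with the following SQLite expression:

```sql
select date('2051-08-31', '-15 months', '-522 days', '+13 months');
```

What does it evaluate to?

2050-01-25

Adding -15 months to 2051-08-31 gives 2050-05-31.
Applying '-522 days' to 2050-05-31: counting 522 days back gives 2048-12-25.
Adding +13 months to 2048-12-25 gives 2050-01-25.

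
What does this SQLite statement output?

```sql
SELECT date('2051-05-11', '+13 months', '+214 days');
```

2053-01-11

Adding +13 months to 2051-05-11 gives 2052-06-11.
Applying '+214 days' to 2052-06-11: counting 214 days forward gives 2053-01-11.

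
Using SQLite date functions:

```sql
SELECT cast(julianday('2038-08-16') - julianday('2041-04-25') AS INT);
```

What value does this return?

-983

15 days remain in August 2038 after the 16th (31 − 16).
Full months from September 2038 through March 2041 contribute their day counts.
Then 25 days into April 2041.
Total: 15 + 30 + 31 + 30 + 31 + 31 + 28 + 31 + 30 + 31 + 30 + 31 + 31 + 30 + 31 + 30 + 31 + 31 + 29 + 31 + 30 + 31 + 30 + 31 + 31 + 30 + 31 + 30 + 31 + 31 + 28 + 31 + 25 = 983.
The subtraction is earlier − later, so the result is −983 → -983.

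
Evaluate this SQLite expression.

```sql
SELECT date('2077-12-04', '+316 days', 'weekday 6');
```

Applying '+316 days' to 2077-12-04: counting 316 days forward gives 2078-10-16.
`weekday 6` advances to the next Saturday; 2078-10-16 is a Sunday, so it moves forward to 2078-10-22.

2078-10-22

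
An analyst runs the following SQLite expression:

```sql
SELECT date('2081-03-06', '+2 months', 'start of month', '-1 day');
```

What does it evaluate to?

2081-04-30

Adding +2 months to 2081-03-06 gives 2081-05-06.
`start of month` rewinds 2081-05-06 to 2081-05-01.
Going back 1 day from 2081-05-01 reaches 2081-04-30 (last day of April, 30 days).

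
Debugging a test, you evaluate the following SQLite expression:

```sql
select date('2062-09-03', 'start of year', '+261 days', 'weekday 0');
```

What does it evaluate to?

2062-09-24

`start of year` rewinds 2062-09-03 to 2062-01-01.
Applying '+261 days' to 2062-01-01: counting 261 days forward gives 2062-09-19.
`weekday 0` advances to the next Sunday; 2062-09-19 is a Tuesday, so it moves forward to 2062-09-24.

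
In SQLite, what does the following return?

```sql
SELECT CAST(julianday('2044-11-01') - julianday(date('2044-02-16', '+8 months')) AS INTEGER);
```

Adding +8 months to 2044-02-16 gives 2044-10-16.
15 days remain in October 2044 after the 16th (31 − 16).
Then 1 day into November 2044.
Total: 15 + 1 = 16.

16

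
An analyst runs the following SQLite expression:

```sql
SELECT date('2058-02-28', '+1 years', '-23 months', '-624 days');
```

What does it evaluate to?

Adding +1 year to 2058-02-28 gives 2059-02-28.
Adding -23 months to 2059-02-28 gives 2057-03-28.
Applying '-624 days' to 2057-03-28: counting 624 days back gives 2055-07-13.

2055-07-13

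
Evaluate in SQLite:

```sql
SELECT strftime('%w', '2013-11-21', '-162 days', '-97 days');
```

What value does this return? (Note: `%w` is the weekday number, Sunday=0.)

4

First apply '-162 days', '-97 days': 2013-11-21 → 2013-03-07.
2013-03-07 is a Thursday; with Sunday=0 that is 4.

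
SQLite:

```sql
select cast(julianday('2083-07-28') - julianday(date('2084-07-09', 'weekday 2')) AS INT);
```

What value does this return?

-349

`weekday 2` advances to the next Tuesday; 2084-07-09 is a Sunday, so it moves forward to 2084-07-11.
3 days remain in July 2083 after the 28th (31 − 28).
Full months from August 2083 through June 2084 contribute their day counts.
Then 11 days into July 2084.
Total: 3 + 31 + 30 + 31 + 30 + 31 + 31 + 29 + 31 + 30 + 31 + 30 + 11 = 349.
The subtraction is earlier − later, so the result is −349 → -349.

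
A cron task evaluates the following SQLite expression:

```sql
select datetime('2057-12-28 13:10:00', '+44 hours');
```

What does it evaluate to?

+44 hours from 2057-12-28 13:10:00 is 2057-12-30 09:10:00 (crosses midnight).

2057-12-30 09:10:00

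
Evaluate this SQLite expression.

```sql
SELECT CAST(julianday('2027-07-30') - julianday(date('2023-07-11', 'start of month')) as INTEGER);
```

1490

`start of month` rewinds 2023-07-11 to 2023-07-01.
30 days remain in July 2023 after the 1st (31 − 1).
Full months from August 2023 through June 2027 contribute their day counts.
Then 30 days into July 2027.
Total: 30 + 31 + 30 + 31 + 30 + 31 + 31 + 29 + 31 + 30 + 31 + 30 + 31 + 31 + 30 + 31 + 30 + 31 + 31 + 28 + 31 + 30 + 31 + 30 + 31 + 31 + 30 + 31 + 30 + 31 + 31 + 28 + 31 + 30 + 31 + 30 + 31 + 31 + 30 + 31 + 30 + 31 + 31 + 28 + 31 + 30 + 31 + 30 + 30 = 1490.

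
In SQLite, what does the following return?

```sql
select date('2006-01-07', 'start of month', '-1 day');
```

`start of month` rewinds 2006-01-07 to 2006-01-01.
Going back 1 day from 2006-01-01 reaches 2005-12-31 (last day of December, 31 days).

2005-12-31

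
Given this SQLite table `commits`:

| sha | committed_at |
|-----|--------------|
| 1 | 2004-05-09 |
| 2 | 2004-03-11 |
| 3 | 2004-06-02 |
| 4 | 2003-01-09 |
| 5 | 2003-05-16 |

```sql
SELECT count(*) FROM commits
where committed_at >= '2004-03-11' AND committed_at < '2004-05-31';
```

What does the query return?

Rows in [2004-03-11, 2004-05-31): 2004-05-09, 2004-03-11 → 2 rows.

2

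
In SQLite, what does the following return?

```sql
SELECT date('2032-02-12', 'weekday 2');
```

`weekday 2` advances to the next Tuesday; 2032-02-12 is a Thursday, so it moves forward to 2032-02-17.

2032-02-17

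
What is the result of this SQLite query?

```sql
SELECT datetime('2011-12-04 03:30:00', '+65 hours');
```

2011-12-06 20:30:00

+65 hours from 2011-12-04 03:30:00 is 2011-12-06 20:30:00 (crosses midnight).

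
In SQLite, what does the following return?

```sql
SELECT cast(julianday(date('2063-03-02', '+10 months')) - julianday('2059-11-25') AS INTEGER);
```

1499

Adding +10 months to 2063-03-02 gives 2064-01-02.
5 days remain in November 2059 after the 25th (30 − 25).
Full months from December 2059 through December 2063 contribute their day counts.
Then 2 days into January 2064.
Total: 5 + 31 + 31 + 29 + 31 + 30 + 31 + 30 + 31 + 31 + 30 + 31 + 30 + 31 + 31 + 28 + 31 + 30 + 31 + 30 + 31 + 31 + 30 + 31 + 30 + 31 + 31 + 28 + 31 + 30 + 31 + 30 + 31 + 31 + 30 + 31 + 30 + 31 + 31 + 28 + 31 + 30 + 31 + 30 + 31 + 31 + 30 + 31 + 30 + 31 + 2 = 1499.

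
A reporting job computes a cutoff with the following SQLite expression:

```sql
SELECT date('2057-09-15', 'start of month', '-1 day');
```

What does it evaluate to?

`start of month` rewinds 2057-09-15 to 2057-09-01.
Going back 1 day from 2057-09-01 reaches 2057-08-31 (last day of August, 31 days).

2057-08-31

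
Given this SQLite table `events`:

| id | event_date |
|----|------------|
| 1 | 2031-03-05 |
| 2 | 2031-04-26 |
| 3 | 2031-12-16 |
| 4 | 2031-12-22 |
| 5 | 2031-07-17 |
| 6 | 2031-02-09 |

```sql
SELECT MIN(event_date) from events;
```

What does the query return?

MIN over {2031-02-09, 2031-03-05, 2031-04-26, 2031-07-17, 2031-12-16, 2031-12-22}.

2031-02-09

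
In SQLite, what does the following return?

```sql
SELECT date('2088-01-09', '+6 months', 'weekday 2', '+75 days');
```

Adding +6 months to 2088-01-09 gives 2088-07-09.
`weekday 2` advances to the next Tuesday; 2088-07-09 is a Friday, so it moves forward to 2088-07-13.
Applying '+75 days' to 2088-07-13: counting 75 days forward gives 2088-09-26.

2088-09-26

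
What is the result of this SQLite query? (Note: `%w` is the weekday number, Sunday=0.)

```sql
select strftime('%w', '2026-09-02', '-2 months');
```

4

First apply '-2 months': 2026-09-02 → 2026-07-02.
2026-07-02 is a Thursday; with Sunday=0 that is 4.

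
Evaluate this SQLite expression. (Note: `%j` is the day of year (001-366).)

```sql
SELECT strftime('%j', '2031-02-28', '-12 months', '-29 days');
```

030

First apply '-12 months', '-29 days': 2031-02-28 → 2030-01-30.
Day-of-year for 2030-01-30: days since 2030-01-01 inclusive = 30, zero-padded to 030.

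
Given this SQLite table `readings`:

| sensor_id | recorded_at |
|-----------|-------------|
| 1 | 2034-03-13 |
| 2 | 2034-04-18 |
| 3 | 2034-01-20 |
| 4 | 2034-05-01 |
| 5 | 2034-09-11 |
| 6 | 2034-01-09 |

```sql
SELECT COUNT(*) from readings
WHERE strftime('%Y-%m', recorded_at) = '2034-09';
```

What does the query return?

Rows with year-month 2034-09: 2034-09-11 → 1.

1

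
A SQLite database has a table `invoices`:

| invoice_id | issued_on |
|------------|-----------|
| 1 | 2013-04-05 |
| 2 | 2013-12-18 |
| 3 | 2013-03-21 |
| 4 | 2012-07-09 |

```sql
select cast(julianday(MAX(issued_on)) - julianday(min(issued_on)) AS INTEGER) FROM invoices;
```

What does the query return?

MIN = 2012-07-09, MAX = 2013-12-18.
22 days remain in July 2012 after the 9th (31 − 9).
Full months from August 2012 through November 2013 contribute their day counts.
Then 18 days into December 2013.
Total: 22 + 31 + 30 + 31 + 30 + 31 + 31 + 28 + 31 + 30 + 31 + 30 + 31 + 31 + 30 + 31 + 30 + 18 = 527.

527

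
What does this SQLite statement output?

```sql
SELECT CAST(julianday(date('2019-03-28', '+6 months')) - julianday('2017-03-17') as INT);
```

Adding +6 months to 2019-03-28 gives 2019-09-28.
14 days remain in March 2017 after the 17th (31 − 17).
Full months from April 2017 through August 2019 contribute their day counts.
Then 28 days into September 2019.
Total: 14 + 30 + 31 + 30 + 31 + 31 + 30 + 31 + 30 + 31 + 31 + 28 + 31 + 30 + 31 + 30 + 31 + 31 + 30 + 31 + 30 + 31 + 31 + 28 + 31 + 30 + 31 + 30 + 31 + 31 + 28 = 925.

925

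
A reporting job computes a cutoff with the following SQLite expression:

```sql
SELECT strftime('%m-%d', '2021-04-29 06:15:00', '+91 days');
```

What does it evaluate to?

First apply '+91 days': 2021-04-29 06:15:00 → 2021-07-29 06:15:00.
`%m-%d` extracts the month-day: 07-29.

07-29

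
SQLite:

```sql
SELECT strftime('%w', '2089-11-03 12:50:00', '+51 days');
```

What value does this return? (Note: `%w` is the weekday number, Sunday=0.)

6

First apply '+51 days': 2089-11-03 12:50:00 → 2089-12-24 12:50:00.
2089-12-24 is a Saturday; with Sunday=0 that is 6.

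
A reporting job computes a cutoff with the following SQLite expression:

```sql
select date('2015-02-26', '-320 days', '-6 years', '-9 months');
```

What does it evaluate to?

2007-07-12

Applying '-320 days' to 2015-02-26: counting 320 days back gives 2014-04-12.
Adding -6 years to 2014-04-12 gives 2008-04-12.
Adding -9 months to 2008-04-12 gives 2007-07-12.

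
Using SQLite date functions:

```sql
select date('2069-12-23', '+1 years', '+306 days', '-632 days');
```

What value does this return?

2070-01-31

Adding +1 year to 2069-12-23 gives 2070-12-23.
Applying '+306 days' to 2070-12-23: counting 306 days forward gives 2071-10-25.
Applying '-632 days' to 2071-10-25: counting 632 days back gives 2070-01-31.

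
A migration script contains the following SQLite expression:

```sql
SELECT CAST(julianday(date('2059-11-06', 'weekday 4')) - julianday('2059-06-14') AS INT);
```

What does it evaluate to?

`weekday 4` advances to the next Thursday; 2059-11-06 is already a Thursday, so it stays at 2059-11-06.
16 days remain in June 2059 after the 14th (30 − 14).
July 2059: 31 days.
August 2059: 31 days.
September 2059: 30 days.
October 2059: 31 days.
Then 6 days into November 2059.
Total: 16 + 31 + 31 + 30 + 31 + 6 = 145.

145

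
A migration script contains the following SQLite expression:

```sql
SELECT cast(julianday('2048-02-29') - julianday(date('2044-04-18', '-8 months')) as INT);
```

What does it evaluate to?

Adding -8 months to 2044-04-18 gives 2043-08-18.
13 days remain in August 2043 after the 18th (31 − 18).
Full months from September 2043 through January 2048 contribute their day counts.
Then 29 days into February 2048.
Total: 13 + 30 + 31 + 30 + 31 + 31 + 29 + 31 + 30 + 31 + 30 + 31 + 31 + 30 + 31 + 30 + 31 + 31 + 28 + 31 + 30 + 31 + 30 + 31 + 31 + 30 + 31 + 30 + 31 + 31 + 28 + 31 + 30 + 31 + 30 + 31 + 31 + 30 + 31 + 30 + 31 + 31 + 28 + 31 + 30 + 31 + 30 + 31 + 31 + 30 + 31 + 30 + 31 + 31 + 29 = 1656.

1656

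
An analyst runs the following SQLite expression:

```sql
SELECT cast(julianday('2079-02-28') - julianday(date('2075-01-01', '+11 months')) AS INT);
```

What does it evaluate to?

Adding +11 months to 2075-01-01 gives 2075-12-01.
30 days remain in December 2075 after the 1st (31 − 1).
Full months from January 2076 through January 2079 contribute their day counts.
Then 28 days into February 2079.
Total: 30 + 31 + 29 + 31 + 30 + 31 + 30 + 31 + 31 + 30 + 31 + 30 + 31 + 31 + 28 + 31 + 30 + 31 + 30 + 31 + 31 + 30 + 31 + 30 + 31 + 31 + 28 + 31 + 30 + 31 + 30 + 31 + 31 + 30 + 31 + 30 + 31 + 31 + 28 = 1185.

1185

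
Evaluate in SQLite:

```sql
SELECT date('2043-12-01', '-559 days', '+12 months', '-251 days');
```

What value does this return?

Applying '-559 days' to 2043-12-01: counting 559 days back gives 2042-05-21.
Adding +12 months to 2042-05-21 gives 2043-05-21.
Applying '-251 days' to 2043-05-21: counting 251 days back gives 2042-09-12.

2042-09-12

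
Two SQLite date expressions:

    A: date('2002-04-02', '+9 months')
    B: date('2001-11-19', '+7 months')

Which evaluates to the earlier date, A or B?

B

A = 2003-01-02.
B = 2002-06-19.
B is earlier.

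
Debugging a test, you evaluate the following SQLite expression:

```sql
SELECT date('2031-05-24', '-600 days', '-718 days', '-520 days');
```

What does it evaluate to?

2026-05-12

Applying '-600 days' to 2031-05-24: counting 600 days back gives 2029-10-01.
Applying '-718 days' to 2029-10-01: counting 718 days back gives 2027-10-14.
Applying '-520 days' to 2027-10-14: counting 520 days back gives 2026-05-12.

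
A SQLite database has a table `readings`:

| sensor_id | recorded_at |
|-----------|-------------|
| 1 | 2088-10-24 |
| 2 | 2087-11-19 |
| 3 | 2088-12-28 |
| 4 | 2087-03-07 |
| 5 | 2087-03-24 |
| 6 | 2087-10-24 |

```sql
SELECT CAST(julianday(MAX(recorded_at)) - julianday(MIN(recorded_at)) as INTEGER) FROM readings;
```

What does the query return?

MIN = 2087-03-07, MAX = 2088-12-28.
24 days remain in March 2087 after the 7th (31 − 7).
Full months from April 2087 through November 2088 contribute their day counts.
Then 28 days into December 2088.
Total: 24 + 30 + 31 + 30 + 31 + 31 + 30 + 31 + 30 + 31 + 31 + 29 + 31 + 30 + 31 + 30 + 31 + 31 + 30 + 31 + 30 + 28 = 662.

662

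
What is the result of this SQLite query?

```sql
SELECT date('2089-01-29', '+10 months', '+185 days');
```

Adding +10 months to 2089-01-29 gives 2089-11-29.
Applying '+185 days' to 2089-11-29: counting 185 days forward gives 2090-06-02.

2090-06-02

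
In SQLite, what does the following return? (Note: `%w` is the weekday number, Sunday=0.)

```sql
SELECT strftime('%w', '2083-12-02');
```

2083-12-02 is a Thursday; with Sunday=0 that is 4.

4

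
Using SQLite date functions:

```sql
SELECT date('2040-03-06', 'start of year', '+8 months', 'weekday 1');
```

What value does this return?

2040-09-03

`start of year` rewinds 2040-03-06 to 2040-01-01.
Adding +8 months to 2040-01-01 gives 2040-09-01.
`weekday 1` advances to the next Monday; 2040-09-01 is a Saturday, so it moves forward to 2040-09-03.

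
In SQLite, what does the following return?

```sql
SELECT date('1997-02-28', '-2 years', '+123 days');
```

1995-07-01

Adding -2 years to 1997-02-28 gives 1995-02-28.
Applying '+123 days' to 1995-02-28: counting 123 days forward gives 1995-07-01.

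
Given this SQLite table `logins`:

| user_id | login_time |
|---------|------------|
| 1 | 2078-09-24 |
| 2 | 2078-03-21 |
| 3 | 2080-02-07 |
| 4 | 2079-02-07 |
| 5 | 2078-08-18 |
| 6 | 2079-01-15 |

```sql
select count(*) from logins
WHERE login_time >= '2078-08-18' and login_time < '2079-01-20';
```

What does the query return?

3

Rows in [2078-08-18, 2079-01-20): 2078-09-24, 2078-08-18, 2079-01-15 → 3 rows.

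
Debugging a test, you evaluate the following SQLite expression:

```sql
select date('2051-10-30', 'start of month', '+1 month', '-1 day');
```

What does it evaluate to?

`start of month` rewinds 2051-10-30 to 2051-10-01.
Adding +1 month to 2051-10-01 gives 2051-11-01.
Going back 1 day from 2051-11-01 reaches 2051-10-31 (last day of October, 31 days).

2051-10-31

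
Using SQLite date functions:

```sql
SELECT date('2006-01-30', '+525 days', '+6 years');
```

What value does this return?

2013-07-09

Applying '+525 days' to 2006-01-30: counting 525 days forward gives 2007-07-09.
Adding +6 years to 2007-07-09 gives 2013-07-09.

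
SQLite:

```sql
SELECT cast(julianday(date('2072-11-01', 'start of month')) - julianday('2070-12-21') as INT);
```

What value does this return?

`start of month` rewinds 2072-11-01 to 2072-11-01.
10 days remain in December 2070 after the 21st (31 − 21).
Full months from January 2071 through October 2072 contribute their day counts.
Then 1 day into November 2072.
Total: 10 + 31 + 28 + 31 + 30 + 31 + 30 + 31 + 31 + 30 + 31 + 30 + 31 + 31 + 29 + 31 + 30 + 31 + 30 + 31 + 31 + 30 + 31 + 1 = 681.

681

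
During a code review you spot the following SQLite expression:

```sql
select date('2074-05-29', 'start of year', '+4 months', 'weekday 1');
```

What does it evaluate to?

`start of year` rewinds 2074-05-29 to 2074-01-01.
Adding +4 months to 2074-01-01 gives 2074-05-01.
`weekday 1` advances to the next Monday; 2074-05-01 is a Tuesday, so it moves forward to 2074-05-07.

2074-05-07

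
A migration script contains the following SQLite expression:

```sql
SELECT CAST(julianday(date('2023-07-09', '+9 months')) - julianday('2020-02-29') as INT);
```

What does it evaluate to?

Adding +9 months to 2023-07-09 gives 2024-04-09.
0 days remain in February 2020 after the 29th (29 − 29).
Full months from March 2020 through March 2024 contribute their day counts.
Then 9 days into April 2024.
Total: 0 + 31 + 30 + 31 + 30 + 31 + 31 + 30 + 31 + 30 + 31 + 31 + 28 + 31 + 30 + 31 + 30 + 31 + 31 + 30 + 31 + 30 + 31 + 31 + 28 + 31 + 30 + 31 + 30 + 31 + 31 + 30 + 31 + 30 + 31 + 31 + 28 + 31 + 30 + 31 + 30 + 31 + 31 + 30 + 31 + 30 + 31 + 31 + 29 + 31 + 9 = 1501.

1501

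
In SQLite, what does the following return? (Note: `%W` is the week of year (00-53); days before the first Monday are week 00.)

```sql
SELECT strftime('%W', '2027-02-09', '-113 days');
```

42

First apply '-113 days': 2027-02-09 → 2026-10-19.
2026-10-19 is a Monday. SQLite's %W counts Mondays since the year started; the result is 42.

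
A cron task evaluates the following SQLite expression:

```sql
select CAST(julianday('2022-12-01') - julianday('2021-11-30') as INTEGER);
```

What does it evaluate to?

0 days remain in November 2021 after the 30th (30 − 30).
Full months from December 2021 through November 2022 contribute their day counts.
Then 1 day into December 2022.
Total: 0 + 31 + 31 + 28 + 31 + 30 + 31 + 30 + 31 + 31 + 30 + 31 + 30 + 1 = 366.

366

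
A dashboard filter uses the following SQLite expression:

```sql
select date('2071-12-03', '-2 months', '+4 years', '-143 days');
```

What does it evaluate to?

2075-05-13

Adding -2 months to 2071-12-03 gives 2071-10-03.
Adding +4 years to 2071-10-03 gives 2075-10-03.
Applying '-143 days' to 2075-10-03: counting 143 days back gives 2075-05-13.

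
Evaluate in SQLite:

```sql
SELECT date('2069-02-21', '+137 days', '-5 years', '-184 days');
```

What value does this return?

2064-01-06

Applying '+137 days' to 2069-02-21: counting 137 days forward gives 2069-07-08.
Adding -5 years to 2069-07-08 gives 2064-07-08.
Applying '-184 days' to 2064-07-08: counting 184 days back gives 2064-01-06.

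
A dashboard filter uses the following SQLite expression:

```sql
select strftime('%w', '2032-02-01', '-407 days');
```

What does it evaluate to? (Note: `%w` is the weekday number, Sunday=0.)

First apply '-407 days': 2032-02-01 → 2030-12-21.
2030-12-21 is a Saturday; with Sunday=0 that is 6.

6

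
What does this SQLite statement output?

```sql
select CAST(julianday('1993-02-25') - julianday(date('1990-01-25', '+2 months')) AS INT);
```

Adding +2 months to 1990-01-25 gives 1990-03-25.
6 days remain in March 1990 after the 25th (31 − 25).
Full months from April 1990 through January 1993 contribute their day counts.
Then 25 days into February 1993.
Total: 6 + 30 + 31 + 30 + 31 + 31 + 30 + 31 + 30 + 31 + 31 + 28 + 31 + 30 + 31 + 30 + 31 + 31 + 30 + 31 + 30 + 31 + 31 + 29 + 31 + 30 + 31 + 30 + 31 + 31 + 30 + 31 + 30 + 31 + 31 + 25 = 1068.

1068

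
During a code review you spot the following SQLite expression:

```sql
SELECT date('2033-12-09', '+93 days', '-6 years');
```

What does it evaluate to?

2028-03-12

Applying '+93 days' to 2033-12-09: counting 93 days forward gives 2034-03-12.
Adding -6 years to 2034-03-12 gives 2028-03-12.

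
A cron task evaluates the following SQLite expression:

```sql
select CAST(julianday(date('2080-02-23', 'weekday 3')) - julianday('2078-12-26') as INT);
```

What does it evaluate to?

`weekday 3` advances to the next Wednesday; 2080-02-23 is a Friday, so it moves forward to 2080-02-28.
5 days remain in December 2078 after the 26th (31 − 26).
Full months from January 2079 through January 2080 contribute their day counts.
Then 28 days into February 2080.
Total: 5 + 31 + 28 + 31 + 30 + 31 + 30 + 31 + 31 + 30 + 31 + 30 + 31 + 31 + 28 = 429.

429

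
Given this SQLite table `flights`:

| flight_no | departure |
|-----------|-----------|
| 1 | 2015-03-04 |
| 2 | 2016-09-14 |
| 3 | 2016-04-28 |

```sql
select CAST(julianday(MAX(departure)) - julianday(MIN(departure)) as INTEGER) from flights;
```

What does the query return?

560

MIN = 2015-03-04, MAX = 2016-09-14.
27 days remain in March 2015 after the 4th (31 − 4).
Full months from April 2015 through August 2016 contribute their day counts.
Then 14 days into September 2016.
Total: 27 + 30 + 31 + 30 + 31 + 31 + 30 + 31 + 30 + 31 + 31 + 29 + 31 + 30 + 31 + 30 + 31 + 31 + 14 = 560.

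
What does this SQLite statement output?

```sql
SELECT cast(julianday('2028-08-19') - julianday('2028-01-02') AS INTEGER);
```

29 days remain in January 2028 after the 2nd (31 − 2).
Full months from February 2028 through July 2028 contribute their day counts.
Then 19 days into August 2028.
Total: 29 + 29 + 31 + 30 + 31 + 30 + 31 + 19 = 230.

230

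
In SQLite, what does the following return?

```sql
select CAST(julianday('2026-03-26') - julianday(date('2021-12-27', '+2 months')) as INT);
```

1488

Adding +2 months to 2021-12-27 gives 2022-02-27.
1 day remains in February 2022 after the 27th (28 − 27).
Full months from March 2022 through February 2026 contribute their day counts.
Then 26 days into March 2026.
Total: 1 + 31 + 30 + 31 + 30 + 31 + 31 + 30 + 31 + 30 + 31 + 31 + 28 + 31 + 30 + 31 + 30 + 31 + 31 + 30 + 31 + 30 + 31 + 31 + 29 + 31 + 30 + 31 + 30 + 31 + 31 + 30 + 31 + 30 + 31 + 31 + 28 + 31 + 30 + 31 + 30 + 31 + 31 + 30 + 31 + 30 + 31 + 31 + 28 + 26 = 1488.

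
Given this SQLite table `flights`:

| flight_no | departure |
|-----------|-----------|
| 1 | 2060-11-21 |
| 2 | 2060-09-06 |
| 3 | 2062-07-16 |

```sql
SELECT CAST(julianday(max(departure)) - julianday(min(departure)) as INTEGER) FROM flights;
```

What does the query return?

MIN = 2060-09-06, MAX = 2062-07-16.
24 days remain in September 2060 after the 6th (30 − 6).
Full months from October 2060 through June 2062 contribute their day counts.
Then 16 days into July 2062.
Total: 24 + 31 + 30 + 31 + 31 + 28 + 31 + 30 + 31 + 30 + 31 + 31 + 30 + 31 + 30 + 31 + 31 + 28 + 31 + 30 + 31 + 30 + 16 = 678.

678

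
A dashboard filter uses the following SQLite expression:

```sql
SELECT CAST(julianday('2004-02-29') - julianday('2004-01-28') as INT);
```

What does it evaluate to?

3 days remain in January 2004 after the 28th (31 − 28).
Then 29 days into February 2004.
Total: 3 + 29 = 32.

32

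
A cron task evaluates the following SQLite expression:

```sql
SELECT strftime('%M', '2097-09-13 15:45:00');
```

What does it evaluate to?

45

`%M` extracts the 2-digit minute: 45.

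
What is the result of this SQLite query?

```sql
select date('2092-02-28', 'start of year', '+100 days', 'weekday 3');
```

2092-04-16

`start of year` rewinds 2092-02-28 to 2092-01-01.
Applying '+100 days' to 2092-01-01: counting 100 days forward gives 2092-04-10.
`weekday 3` advances to the next Wednesday; 2092-04-10 is a Thursday, so it moves forward to 2092-04-16.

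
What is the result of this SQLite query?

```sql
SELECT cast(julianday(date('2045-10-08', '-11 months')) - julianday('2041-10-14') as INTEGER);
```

1121

Adding -11 months to 2045-10-08 gives 2044-11-08.
17 days remain in October 2041 after the 14th (31 − 14).
Full months from November 2041 through October 2044 contribute their day counts.
Then 8 days into November 2044.
Total: 17 + 30 + 31 + 31 + 28 + 31 + 30 + 31 + 30 + 31 + 31 + 30 + 31 + 30 + 31 + 31 + 28 + 31 + 30 + 31 + 30 + 31 + 31 + 30 + 31 + 30 + 31 + 31 + 29 + 31 + 30 + 31 + 30 + 31 + 31 + 30 + 31 + 8 = 1121.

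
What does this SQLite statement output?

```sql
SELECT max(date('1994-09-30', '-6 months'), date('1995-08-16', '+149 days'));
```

1996-01-12

date('1994-09-30', '-6 months') → 1994-03-30.
date('1995-08-16', '+149 days') → 1996-01-12.
Later of the two is 1996-01-12.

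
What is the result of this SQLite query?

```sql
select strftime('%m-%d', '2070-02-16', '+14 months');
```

First apply '+14 months': 2070-02-16 → 2071-04-16.
`%m-%d` extracts the month-day: 04-16.

04-16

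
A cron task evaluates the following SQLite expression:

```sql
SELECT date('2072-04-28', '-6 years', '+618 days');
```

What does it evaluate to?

Adding -6 years to 2072-04-28 gives 2066-04-28.
Applying '+618 days' to 2066-04-28: counting 618 days forward gives 2068-01-06.

2068-01-06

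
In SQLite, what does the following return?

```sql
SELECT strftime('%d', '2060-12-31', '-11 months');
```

31

First apply '-11 months': 2060-12-31 → 2060-01-31.
`%d` extracts the 2-digit day of month: 31.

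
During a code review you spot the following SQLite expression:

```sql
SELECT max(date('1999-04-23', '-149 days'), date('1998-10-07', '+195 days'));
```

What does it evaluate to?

1999-04-20

date('1999-04-23', '-149 days') → 1998-11-25.
date('1998-10-07', '+195 days') → 1999-04-20.
Later of the two is 1999-04-20.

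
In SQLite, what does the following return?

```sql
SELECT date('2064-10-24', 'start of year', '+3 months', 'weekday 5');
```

`start of year` rewinds 2064-10-24 to 2064-01-01.
Adding +3 months to 2064-01-01 gives 2064-04-01.
`weekday 5` advances to the next Friday; 2064-04-01 is a Tuesday, so it moves forward to 2064-04-04.

2064-04-04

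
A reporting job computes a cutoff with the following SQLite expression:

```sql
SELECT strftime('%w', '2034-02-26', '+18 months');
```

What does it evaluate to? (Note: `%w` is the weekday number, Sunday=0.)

0

First apply '+18 months': 2034-02-26 → 2035-08-26.
2035-08-26 is a Sunday; with Sunday=0 that is 0.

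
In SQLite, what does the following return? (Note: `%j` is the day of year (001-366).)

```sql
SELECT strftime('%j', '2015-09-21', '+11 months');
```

234

First apply '+11 months': 2015-09-21 → 2016-08-21.
Day-of-year for 2016-08-21: days since 2016-01-01 inclusive = 234, zero-padded to 234.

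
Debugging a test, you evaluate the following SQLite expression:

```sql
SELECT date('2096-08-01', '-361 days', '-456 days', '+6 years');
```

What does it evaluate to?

2100-05-07

Applying '-361 days' to 2096-08-01: counting 361 days back gives 2095-08-06.
Applying '-456 days' to 2095-08-06: counting 456 days back gives 2094-05-07.
Adding +6 years to 2094-05-07 gives 2100-05-07.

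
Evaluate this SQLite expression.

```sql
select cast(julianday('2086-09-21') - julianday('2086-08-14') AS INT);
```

17 days remain in August 2086 after the 14th (31 − 14).
Then 21 days into September 2086.
Total: 17 + 21 = 38.

38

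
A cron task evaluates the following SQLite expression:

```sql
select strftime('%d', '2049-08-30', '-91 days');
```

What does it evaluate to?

31

First apply '-91 days': 2049-08-30 → 2049-05-31.
`%d` extracts the 2-digit day of month: 31.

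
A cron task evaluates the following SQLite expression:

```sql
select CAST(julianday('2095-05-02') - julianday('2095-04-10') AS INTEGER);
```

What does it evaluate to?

22

20 days remain in April 2095 after the 10th (30 − 10).
Then 2 days into May 2095.
Total: 20 + 2 = 22.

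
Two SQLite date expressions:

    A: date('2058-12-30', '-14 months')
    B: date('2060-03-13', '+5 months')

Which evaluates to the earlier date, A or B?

A

A = 2057-10-30.
B = 2060-08-13.
A is earlier.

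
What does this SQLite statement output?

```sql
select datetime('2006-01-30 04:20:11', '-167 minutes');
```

2006-01-30 01:33:11

167 minutes = 2h 47m; -167 minutes from 2006-01-30 04:20:11 is 2006-01-30 01:33:11.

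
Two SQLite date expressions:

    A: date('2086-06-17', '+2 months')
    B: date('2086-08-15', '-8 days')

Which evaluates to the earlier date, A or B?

A = 2086-08-17.
B = 2086-08-07.
B is earlier.

B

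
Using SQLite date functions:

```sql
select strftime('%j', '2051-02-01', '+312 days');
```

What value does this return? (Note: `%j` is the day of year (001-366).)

First apply '+312 days': 2051-02-01 → 2051-12-10.
Day-of-year for 2051-12-10: days since 2051-01-01 inclusive = 344, zero-padded to 344.

344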